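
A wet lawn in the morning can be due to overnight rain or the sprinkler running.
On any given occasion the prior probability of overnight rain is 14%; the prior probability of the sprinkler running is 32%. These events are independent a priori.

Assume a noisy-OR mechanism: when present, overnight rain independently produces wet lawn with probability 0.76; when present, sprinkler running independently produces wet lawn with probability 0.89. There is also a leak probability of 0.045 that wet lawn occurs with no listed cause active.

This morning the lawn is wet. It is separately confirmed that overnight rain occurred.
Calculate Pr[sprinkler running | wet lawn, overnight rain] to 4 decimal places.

Pr[sprinkler running | wet lawn, overnight rain] ≈ 0.3731

Under noisy-OR, P(wet lawn | causes) = 1 − (1−0.045)·∏(1−qᵢ) over the active causes.
By total probability over both values of sprinkler running:
  P(wet lawn | overnight rain) = 0.7708·0.68 + 0.974788·0.32
        = 0.524144 + 0.311932 = 0.836076
Configurations with sprinkler running contribute 0.311932, so
  P(sprinkler running | wet lawn, overnight rain) = 0.311932 / 0.836076 ≈ 0.3731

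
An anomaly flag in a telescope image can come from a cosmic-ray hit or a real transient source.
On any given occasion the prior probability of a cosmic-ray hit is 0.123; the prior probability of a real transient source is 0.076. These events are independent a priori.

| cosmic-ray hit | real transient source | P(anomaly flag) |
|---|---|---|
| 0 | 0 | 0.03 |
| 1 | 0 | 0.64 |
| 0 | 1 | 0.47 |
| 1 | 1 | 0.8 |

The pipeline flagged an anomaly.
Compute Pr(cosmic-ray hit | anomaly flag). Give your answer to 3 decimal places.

Pr(cosmic-ray hit | anomaly flag) ≈ 0.590

For the numerator, keep only cosmic-ray hit=true terms: 0.072737 + 0.007478 = 0.080215
Normalizer over all consistent configurations: 0.03*0.877*0.924 + 0.47*0.877*0.076 + 0.64*0.123*0.924 + 0.8*0.123*0.076 = 0.135851
Posterior = 0.080215 / 0.135851 ≈ 0.590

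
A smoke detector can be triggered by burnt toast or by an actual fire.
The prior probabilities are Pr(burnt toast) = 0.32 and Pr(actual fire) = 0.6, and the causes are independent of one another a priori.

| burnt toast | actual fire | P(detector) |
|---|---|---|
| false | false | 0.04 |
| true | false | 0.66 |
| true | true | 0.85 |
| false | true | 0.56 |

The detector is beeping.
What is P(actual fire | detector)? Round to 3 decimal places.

P(actual fire | detector) ≈ 0.804

Numerator (weight on configurations with actual fire): 0.228480 + 0.163200 = 0.391680
The normalizing constant is 0.04*0.68*0.4 + 0.56*0.68*0.6 + 0.66*0.32*0.4 + 0.85*0.32*0.6 = 0.487040
P(actual fire | detector) = 0.391680/0.487040 ≈ 0.804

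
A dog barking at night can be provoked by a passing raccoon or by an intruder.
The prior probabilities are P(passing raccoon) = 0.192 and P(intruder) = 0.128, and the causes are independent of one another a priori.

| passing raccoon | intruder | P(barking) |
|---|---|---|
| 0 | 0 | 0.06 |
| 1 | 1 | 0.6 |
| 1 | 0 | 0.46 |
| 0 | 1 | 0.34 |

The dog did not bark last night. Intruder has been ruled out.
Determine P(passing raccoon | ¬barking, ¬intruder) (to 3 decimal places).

P(passing raccoon | ¬barking, ¬intruder) ≈ 0.120

P(¬barking | ¬intruder) = 0.94×0.808 + 0.54×0.192 = 0.759520 + 0.103680 = 0.863200
Of this, 0.103680 comes from 0.54×0.192 (the passing raccoon=true cases).
Hence the posterior is 0.103680/0.863200 ≈ 0.120.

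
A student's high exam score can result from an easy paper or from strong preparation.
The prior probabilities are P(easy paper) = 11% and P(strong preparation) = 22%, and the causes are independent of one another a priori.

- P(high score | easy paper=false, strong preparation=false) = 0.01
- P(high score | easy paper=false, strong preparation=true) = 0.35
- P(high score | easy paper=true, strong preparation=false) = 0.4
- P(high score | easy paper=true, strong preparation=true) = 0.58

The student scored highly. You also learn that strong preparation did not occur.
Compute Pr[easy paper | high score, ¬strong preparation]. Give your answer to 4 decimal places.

Sum P(high score|·) weighted by the priors over both values of easy paper:
  P(high score | ¬strong preparation) = 0.01×0.89 + 0.4×0.11
        = 0.008900 + 0.044000 = 0.052900
Keeping only the easy paper-present terms gives 0.044000, so
  P(easy paper | high score, ¬strong preparation) = 0.044000 / 0.052900 ≈ 0.8318

Pr[easy paper | high score, ¬strong preparation] ≈ 0.8318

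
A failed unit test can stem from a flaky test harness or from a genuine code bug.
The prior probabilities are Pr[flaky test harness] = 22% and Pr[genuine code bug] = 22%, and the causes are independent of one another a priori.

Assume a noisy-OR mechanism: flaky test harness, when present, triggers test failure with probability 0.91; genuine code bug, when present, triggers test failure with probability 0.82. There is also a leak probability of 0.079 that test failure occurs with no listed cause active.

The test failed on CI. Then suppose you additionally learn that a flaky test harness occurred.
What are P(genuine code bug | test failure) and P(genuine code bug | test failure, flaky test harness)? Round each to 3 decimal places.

Under noisy-OR, P(test failure | causes) = 1 − (1−0.079)·∏(1−qᵢ) over the active causes.
Enumerate the 4 (flaky test harness, genuine code bug) configurations and weight by the priors:
  P(test failure) = 0.079*0.78*0.78 + 0.83422*0.78*0.22 + 0.91711*0.22*0.78 + 0.98508*0.22*0.22
        = 0.048064 + 0.143152 + 0.157376 + 0.047678 = 0.396270
Configurations with genuine code bug contribute 0.190830, so
  P(genuine code bug | test failure) = 0.190830 / 0.396270 ≈ 0.482

Now also conditioning on flaky test harness=true:
P(test failure | flaky test harness) = 0.91711*0.78 + 0.98508*0.22 = 0.715346 + 0.216718 = 0.932064
Of this, 0.216718 comes from 0.98508*0.22 (the genuine code bug=true cases).
Hence the posterior is 0.216718/0.932064 ≈ 0.233.

P(genuine code bug | test failure) ≈ 0.482; P(genuine code bug | test failure, flaky test harness) ≈ 0.233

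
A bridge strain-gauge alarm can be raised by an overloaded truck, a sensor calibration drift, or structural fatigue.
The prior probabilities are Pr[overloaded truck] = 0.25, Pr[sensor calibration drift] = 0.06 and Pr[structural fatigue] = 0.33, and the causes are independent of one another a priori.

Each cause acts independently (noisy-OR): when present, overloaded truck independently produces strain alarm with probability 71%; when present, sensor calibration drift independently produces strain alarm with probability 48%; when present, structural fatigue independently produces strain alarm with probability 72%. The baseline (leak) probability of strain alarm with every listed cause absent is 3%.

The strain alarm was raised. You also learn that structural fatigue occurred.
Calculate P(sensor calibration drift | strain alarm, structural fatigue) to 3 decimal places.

Under noisy-OR, P(strain alarm | causes) = 1 − (1−0.03)·∏(1−qᵢ) over the active causes.
Numerator (weight on configurations with sensor calibration drift): 0.038645 + 0.014386 = 0.053031
Normalizer over all consistent configurations: 0.7284*0.75*0.94 + 0.858768*0.75*0.06 + 0.921236*0.25*0.94 + 0.959043*0.25*0.06 = 0.783043
P(sensor calibration drift | strain alarm, structural fatigue) = 0.053031/0.783043 ≈ 0.068

P(sensor calibration drift | strain alarm, structural fatigue) ≈ 0.068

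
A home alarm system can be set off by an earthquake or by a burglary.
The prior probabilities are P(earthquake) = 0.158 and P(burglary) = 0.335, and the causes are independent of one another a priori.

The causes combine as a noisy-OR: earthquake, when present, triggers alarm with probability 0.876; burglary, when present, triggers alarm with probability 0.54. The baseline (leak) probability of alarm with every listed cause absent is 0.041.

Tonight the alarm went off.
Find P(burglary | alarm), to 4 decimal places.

P(burglary | alarm) ≈ 0.6425

Under noisy-OR, P(alarm | causes) = 1 − (1−0.041)·∏(1−qᵢ) over the active causes.
P(alarm) = 0.041×0.842×0.665 + 0.55886×0.842×0.335 + 0.881084×0.158×0.665 + 0.945299×0.158×0.335 = 0.022957 + 0.157638 + 0.092575 + 0.050035 = 0.323205
The burglary-present share is 0.157638 + 0.050035 = 0.207673.
So P(burglary | alarm) = 0.207673/0.323205 ≈ 0.6425.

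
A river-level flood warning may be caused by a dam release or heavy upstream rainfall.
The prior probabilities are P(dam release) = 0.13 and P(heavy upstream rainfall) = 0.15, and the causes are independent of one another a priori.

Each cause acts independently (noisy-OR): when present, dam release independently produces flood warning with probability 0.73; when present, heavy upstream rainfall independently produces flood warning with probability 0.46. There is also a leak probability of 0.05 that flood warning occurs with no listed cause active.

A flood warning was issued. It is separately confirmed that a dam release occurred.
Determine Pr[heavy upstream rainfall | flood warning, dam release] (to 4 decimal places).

Under noisy-OR, P(flood warning | causes) = 1 − (1−0.05)·∏(1−qᵢ) over the active causes.
For the numerator, keep only heavy upstream rainfall=true terms: 0.86149×0.15 = 0.129223
Denominator P(flood warning | dam release): 0.7435×0.85 + 0.86149×0.15 = 0.761198
P(heavy upstream rainfall | flood warning, dam release) = 0.129223/0.761198 ≈ 0.1698

Pr[heavy upstream rainfall | flood warning, dam release] ≈ 0.1698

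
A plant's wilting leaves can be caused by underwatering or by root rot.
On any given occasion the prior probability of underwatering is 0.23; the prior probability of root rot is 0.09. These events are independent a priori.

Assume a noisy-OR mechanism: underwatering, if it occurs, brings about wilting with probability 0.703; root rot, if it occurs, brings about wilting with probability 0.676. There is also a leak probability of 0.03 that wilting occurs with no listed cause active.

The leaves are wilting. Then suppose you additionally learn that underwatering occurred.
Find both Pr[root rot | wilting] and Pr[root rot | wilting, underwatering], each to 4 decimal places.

Under noisy-OR, P(wilting | causes) = 1 − (1−0.03)·∏(1−qᵢ) over the active causes.
Numerator (weight on configurations with root rot): 0.047520 + 0.018768 = 0.066288
Denominator P(wilting): 0.03×0.77×0.91 + 0.68572×0.77×0.09 + 0.71191×0.23×0.91 + 0.906659×0.23×0.09 = 0.236312
P(root rot | wilting) = 0.066288/0.236312 ≈ 0.2805

Now condition on the additional information:
P(wilting | underwatering) = 0.71191*0.91 + 0.906659*0.09 = 0.647838 + 0.081599 = 0.729437
Restricting to configurations with root rot present: 0.906659*0.09 = 0.081599.
P(root rot | wilting, underwatering) = 0.081599 / 0.729437 ≈ 0.1119
The drop from 0.2805 to 0.1119 is the explaining-away (discounting) effect.

Pr[root rot | wilting] ≈ 0.2805; Pr[root rot | wilting, underwatering] ≈ 0.1119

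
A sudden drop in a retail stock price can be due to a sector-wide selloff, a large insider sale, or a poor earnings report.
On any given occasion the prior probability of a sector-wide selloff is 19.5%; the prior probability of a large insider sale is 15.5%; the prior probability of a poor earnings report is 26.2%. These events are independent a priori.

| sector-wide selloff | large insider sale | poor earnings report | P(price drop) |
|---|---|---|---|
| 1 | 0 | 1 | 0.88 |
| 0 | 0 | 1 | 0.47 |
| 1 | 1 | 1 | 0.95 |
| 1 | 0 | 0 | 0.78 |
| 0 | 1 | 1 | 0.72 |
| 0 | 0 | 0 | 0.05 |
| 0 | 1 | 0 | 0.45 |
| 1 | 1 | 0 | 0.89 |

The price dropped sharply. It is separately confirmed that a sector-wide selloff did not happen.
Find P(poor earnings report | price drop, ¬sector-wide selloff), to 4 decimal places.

Weight on poor earnings report=true, given the evidence: 0.104053 + 0.029239 = 0.133292
The normalizing constant is 0.05·0.845·0.738 + 0.47·0.845·0.262 + 0.45·0.155·0.738 + 0.72·0.155·0.262 = 0.215949
Posterior = 0.133292 / 0.215949 ≈ 0.6172

P(poor earnings report | price drop, ¬sector-wide selloff) ≈ 0.6172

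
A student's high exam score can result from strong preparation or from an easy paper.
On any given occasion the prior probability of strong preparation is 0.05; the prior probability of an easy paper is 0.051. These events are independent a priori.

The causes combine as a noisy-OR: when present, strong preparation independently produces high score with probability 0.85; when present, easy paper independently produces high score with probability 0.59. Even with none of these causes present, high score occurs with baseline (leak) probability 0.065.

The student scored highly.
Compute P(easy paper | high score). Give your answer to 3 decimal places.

P(easy paper | high score) ≈ 0.245

Under noisy-OR, P(high score | causes) = 1 − (1−0.065)·∏(1−qᵢ) over the active causes.
P(high score) = 0.065×0.95×0.949 + 0.61665×0.95×0.051 + 0.85975×0.05×0.949 + 0.942497×0.05×0.051 = 0.058601 + 0.029877 + 0.040795 + 0.002403 = 0.131676
Restricting to configurations with easy paper present: 0.029877 + 0.002403 = 0.032280.
So P(easy paper | high score) = 0.032280/0.131676 ≈ 0.245.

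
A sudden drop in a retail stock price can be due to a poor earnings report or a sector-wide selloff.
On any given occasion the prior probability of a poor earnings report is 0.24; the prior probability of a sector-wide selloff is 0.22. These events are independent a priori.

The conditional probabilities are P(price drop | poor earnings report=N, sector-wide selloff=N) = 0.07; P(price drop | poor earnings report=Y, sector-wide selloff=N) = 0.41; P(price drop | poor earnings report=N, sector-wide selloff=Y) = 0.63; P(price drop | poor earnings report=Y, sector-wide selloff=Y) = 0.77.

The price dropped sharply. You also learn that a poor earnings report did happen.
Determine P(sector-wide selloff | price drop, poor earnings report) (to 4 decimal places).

P(price drop | poor earnings report) = 0.41·0.78 + 0.77·0.22 = 0.319800 + 0.169400 = 0.489200
Restricting to configurations with sector-wide selloff present: 0.77·0.22 = 0.169400.
P(sector-wide selloff | price drop, poor earnings report) = 0.169400 / 0.489200 ≈ 0.3463

P(sector-wide selloff | price drop, poor earnings report) ≈ 0.3463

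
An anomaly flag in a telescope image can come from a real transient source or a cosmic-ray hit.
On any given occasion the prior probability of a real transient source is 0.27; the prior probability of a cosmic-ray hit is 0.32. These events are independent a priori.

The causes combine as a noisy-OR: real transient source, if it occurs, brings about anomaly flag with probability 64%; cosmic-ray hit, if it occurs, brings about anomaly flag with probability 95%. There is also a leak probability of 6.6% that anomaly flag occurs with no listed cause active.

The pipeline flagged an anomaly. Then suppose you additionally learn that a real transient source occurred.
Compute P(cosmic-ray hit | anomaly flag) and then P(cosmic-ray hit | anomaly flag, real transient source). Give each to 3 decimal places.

Under noisy-OR, P(anomaly flag | causes) = 1 − (1−0.066)·∏(1−qᵢ) over the active causes.
P(anomaly flag) = 0.066×0.73×0.68 + 0.9533×0.73×0.32 + 0.66376×0.27×0.68 + 0.983188×0.27×0.32 = 0.032762 + 0.222691 + 0.121866 + 0.084947 = 0.462266
Of this, 0.307638 comes from 0.222691 + 0.084947 (the cosmic-ray hit=true cases).
So P(cosmic-ray hit | anomaly flag) = 0.307638/0.462266 ≈ 0.665.

Now condition on the additional information:
Weight on cosmic-ray hit=true, given the evidence: 0.983188×0.32 = 0.314620
The normalizing constant is 0.66376×0.68 + 0.983188×0.32 = 0.765977
P(cosmic-ray hit | anomaly flag, real transient source) = 0.314620/0.765977 ≈ 0.411
Conditioning on real transient source lowers the posterior on cosmic-ray hit: the classic explaining-away effect in a common-effect structure.

P(cosmic-ray hit | anomaly flag) ≈ 0.665; P(cosmic-ray hit | anomaly flag, real transient source) ≈ 0.411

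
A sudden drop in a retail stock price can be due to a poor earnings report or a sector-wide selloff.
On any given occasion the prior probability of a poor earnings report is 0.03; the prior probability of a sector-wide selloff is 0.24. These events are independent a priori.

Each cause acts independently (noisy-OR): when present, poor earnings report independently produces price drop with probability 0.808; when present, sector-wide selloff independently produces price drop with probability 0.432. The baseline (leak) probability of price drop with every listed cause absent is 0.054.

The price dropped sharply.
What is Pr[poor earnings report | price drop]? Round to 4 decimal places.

Pr[poor earnings report | price drop] ≈ 0.1455

Under noisy-OR, P(price drop | causes) = 1 − (1−0.054)·∏(1−qᵢ) over the active causes.
P(price drop) = 0.054×0.97×0.76 + 0.462672×0.97×0.24 + 0.818368×0.03×0.76 + 0.896833×0.03×0.24 = 0.039809 + 0.107710 + 0.018659 + 0.006457 = 0.172635
Of this, 0.025116 comes from 0.018659 + 0.006457 (the poor earnings report=true cases).
P(poor earnings report | price drop) = 0.025116 / 0.172635 ≈ 0.1455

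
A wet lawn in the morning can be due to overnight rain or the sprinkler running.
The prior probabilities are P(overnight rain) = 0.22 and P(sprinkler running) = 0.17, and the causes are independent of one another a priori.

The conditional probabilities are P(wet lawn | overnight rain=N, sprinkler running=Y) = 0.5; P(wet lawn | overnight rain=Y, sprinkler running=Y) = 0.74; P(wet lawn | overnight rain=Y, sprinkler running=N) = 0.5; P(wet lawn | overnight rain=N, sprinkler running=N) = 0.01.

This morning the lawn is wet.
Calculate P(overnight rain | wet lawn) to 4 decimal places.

P(wet lawn) = 0.01*0.78*0.83 + 0.5*0.78*0.17 + 0.5*0.22*0.83 + 0.74*0.22*0.17 = 0.006474 + 0.066300 + 0.091300 + 0.027676 = 0.191750
Restricting to configurations with overnight rain present: 0.091300 + 0.027676 = 0.118976.
Hence the posterior is 0.118976/0.191750 ≈ 0.6205.

P(overnight rain | wet lawn) ≈ 0.6205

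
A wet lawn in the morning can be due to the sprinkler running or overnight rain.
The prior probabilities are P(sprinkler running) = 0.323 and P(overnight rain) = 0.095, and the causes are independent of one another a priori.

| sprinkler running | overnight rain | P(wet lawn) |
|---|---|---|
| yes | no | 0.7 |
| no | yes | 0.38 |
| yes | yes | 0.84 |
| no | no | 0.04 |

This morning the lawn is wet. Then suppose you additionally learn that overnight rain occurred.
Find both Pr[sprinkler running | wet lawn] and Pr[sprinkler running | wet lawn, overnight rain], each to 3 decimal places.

By total probability over the 4 (sprinkler running, overnight rain) configurations:
  P(wet lawn) = 0.04*0.677*0.905 + 0.38*0.677*0.095 + 0.7*0.323*0.905 + 0.84*0.323*0.095
        = 0.024507 + 0.024440 + 0.204621 + 0.025775 = 0.279343
Configurations with sprinkler running contribute 0.230396, so
  P(sprinkler running | wet lawn) = 0.230396 / 0.279343 ≈ 0.825

Now condition on the additional information:
P(wet lawn | overnight rain) = 0.38×0.677 + 0.84×0.323 = 0.257260 + 0.271320 = 0.528580
Restricting to configurations with sprinkler running present: 0.84×0.323 = 0.271320.
So P(sprinkler running | wet lawn, overnight rain) = 0.271320/0.528580 ≈ 0.513.
— overnight rain explains away the evidence for sprinkler running.

Pr[sprinkler running | wet lawn] ≈ 0.825; Pr[sprinkler running | wet lawn, overnight rain] ≈ 0.513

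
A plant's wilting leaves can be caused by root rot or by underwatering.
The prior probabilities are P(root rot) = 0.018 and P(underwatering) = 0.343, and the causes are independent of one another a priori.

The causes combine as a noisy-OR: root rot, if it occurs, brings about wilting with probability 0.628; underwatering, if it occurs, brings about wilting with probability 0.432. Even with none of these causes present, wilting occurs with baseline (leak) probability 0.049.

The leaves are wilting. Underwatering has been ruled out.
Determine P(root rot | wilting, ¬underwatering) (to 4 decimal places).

P(root rot | wilting, ¬underwatering) ≈ 0.1947

Under noisy-OR, P(wilting | causes) = 1 − (1−0.049)·∏(1−qᵢ) over the active causes.
Weight on root rot=true, given the evidence: 0.646228·0.018 = 0.011632
Normalizer over all consistent configurations: 0.049·0.982 + 0.646228·0.018 = 0.059750
P(root rot | wilting, ¬underwatering) = 0.011632/0.059750 ≈ 0.1947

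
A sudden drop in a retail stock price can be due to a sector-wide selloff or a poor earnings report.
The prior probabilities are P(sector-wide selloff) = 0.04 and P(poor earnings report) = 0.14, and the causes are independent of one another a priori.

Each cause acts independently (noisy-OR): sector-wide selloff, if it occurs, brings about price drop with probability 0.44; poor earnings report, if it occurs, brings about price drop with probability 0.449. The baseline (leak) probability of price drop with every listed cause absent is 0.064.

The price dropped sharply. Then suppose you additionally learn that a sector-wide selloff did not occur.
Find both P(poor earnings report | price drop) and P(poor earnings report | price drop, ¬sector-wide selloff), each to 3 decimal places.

Under noisy-OR, P(price drop | causes) = 1 − (1−0.064)·∏(1−qᵢ) over the active causes.
P(price drop) = 0.064*0.96*0.86 + 0.484264*0.96*0.14 + 0.47584*0.04*0.86 + 0.711188*0.04*0.14 = 0.052838 + 0.065085 + 0.016369 + 0.003983 = 0.138275
The poor earnings report-present share is 0.065085 + 0.003983 = 0.069068.
P(poor earnings report | price drop) = 0.069068 / 0.138275 ≈ 0.499

Now condition on the additional information:
Enumerate both values of poor earnings report and weight by the priors:
  P(price drop | ¬sector-wide selloff) = 0.064*0.86 + 0.484264*0.14
        = 0.055040 + 0.067797 = 0.122837
Keeping only the poor earnings report-present terms gives 0.067797, so
  P(poor earnings report | price drop, ¬sector-wide selloff) = 0.067797 / 0.122837 ≈ 0.552
With sector-wide selloff excluded, poor earnings report must carry more of the explanatory weight for the price drop.

P(poor earnings report | price drop) ≈ 0.499; P(poor earnings report | price drop, ¬sector-wide selloff) ≈ 0.552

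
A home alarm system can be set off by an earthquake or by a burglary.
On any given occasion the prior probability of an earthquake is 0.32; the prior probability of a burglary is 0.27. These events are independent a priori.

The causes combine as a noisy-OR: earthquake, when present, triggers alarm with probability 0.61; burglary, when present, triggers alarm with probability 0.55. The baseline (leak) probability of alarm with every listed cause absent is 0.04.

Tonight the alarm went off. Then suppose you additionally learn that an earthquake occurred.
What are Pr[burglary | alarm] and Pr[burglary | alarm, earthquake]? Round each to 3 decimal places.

Pr[burglary | alarm] ≈ 0.515; Pr[burglary | alarm, earthquake] ≈ 0.330

Under noisy-OR, P(alarm | causes) = 1 − (1−0.04)·∏(1−qᵢ) over the active causes.
By total probability over the 4 (earthquake, burglary) configurations:
  P(alarm) = 0.04×0.68×0.73 + 0.568×0.68×0.27 + 0.6256×0.32×0.73 + 0.83152×0.32×0.27
        = 0.019856 + 0.104285 + 0.146140 + 0.071843 = 0.342124
Keeping only the burglary-present terms gives 0.176128, so
  P(burglary | alarm) = 0.176128 / 0.342124 ≈ 0.515

Now also conditioning on earthquake=true:
By total probability over both values of burglary:
  P(alarm | earthquake) = 0.6256·0.73 + 0.83152·0.27
        = 0.456688 + 0.224510 = 0.681198
Configurations with burglary contribute 0.224510, so
  P(burglary | alarm, earthquake) = 0.224510 / 0.681198 ≈ 0.330
— earthquake explains away the evidence for burglary.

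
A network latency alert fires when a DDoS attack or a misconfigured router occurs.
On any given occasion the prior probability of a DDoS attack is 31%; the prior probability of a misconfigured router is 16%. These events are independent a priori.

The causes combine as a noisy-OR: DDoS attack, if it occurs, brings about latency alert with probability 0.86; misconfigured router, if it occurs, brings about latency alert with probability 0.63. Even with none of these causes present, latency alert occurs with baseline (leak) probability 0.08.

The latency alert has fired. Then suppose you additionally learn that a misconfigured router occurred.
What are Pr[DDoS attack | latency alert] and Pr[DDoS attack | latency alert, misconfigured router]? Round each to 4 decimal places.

Under noisy-OR, P(latency alert | causes) = 1 − (1−0.08)·∏(1−qᵢ) over the active causes.
P(latency alert) = 0.08×0.69×0.84 + 0.6596×0.69×0.16 + 0.8712×0.31×0.84 + 0.952344×0.31×0.16 = 0.046368 + 0.072820 + 0.226860 + 0.047236 = 0.393284
Restricting to configurations with DDoS attack present: 0.226860 + 0.047236 = 0.274096.
P(DDoS attack | latency alert) = 0.274096 / 0.393284 ≈ 0.6969

Now also conditioning on misconfigured router=true:
Numerator (weight on configurations with DDoS attack): 0.952344×0.31 = 0.295227
Denominator P(latency alert | misconfigured router): 0.6596×0.69 + 0.952344×0.31 = 0.750351
P(DDoS attack | latency alert, misconfigured router) = 0.295227/0.750351 ≈ 0.3935
— misconfigured router explains away the evidence for DDoS attack.

Pr[DDoS attack | latency alert] ≈ 0.6969; Pr[DDoS attack | latency alert, misconfigured router] ≈ 0.3935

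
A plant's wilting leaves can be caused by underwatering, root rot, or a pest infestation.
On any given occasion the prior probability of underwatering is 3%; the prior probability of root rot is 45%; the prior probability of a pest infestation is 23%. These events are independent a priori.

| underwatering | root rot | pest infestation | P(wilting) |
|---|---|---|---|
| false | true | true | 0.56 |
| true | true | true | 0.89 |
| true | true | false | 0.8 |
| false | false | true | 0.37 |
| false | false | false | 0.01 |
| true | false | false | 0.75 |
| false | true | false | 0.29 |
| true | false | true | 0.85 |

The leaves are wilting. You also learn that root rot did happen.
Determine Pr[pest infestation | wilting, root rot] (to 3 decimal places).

For the numerator, keep only pest infestation=true terms: 0.124936 + 0.006141 = 0.131077
Denominator P(wilting | root rot): 0.29×0.97×0.77 + 0.56×0.97×0.23 + 0.8×0.03×0.77 + 0.89×0.03×0.23 = 0.366158
P(pest infestation | wilting, root rot) = 0.131077/0.366158 ≈ 0.358

Pr[pest infestation | wilting, root rot] ≈ 0.358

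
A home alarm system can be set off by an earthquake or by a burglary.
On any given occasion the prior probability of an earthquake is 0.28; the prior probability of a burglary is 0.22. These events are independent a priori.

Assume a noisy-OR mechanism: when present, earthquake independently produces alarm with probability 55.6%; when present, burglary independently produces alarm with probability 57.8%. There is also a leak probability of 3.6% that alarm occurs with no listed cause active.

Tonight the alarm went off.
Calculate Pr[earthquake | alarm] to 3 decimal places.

Pr[earthquake | alarm] ≈ 0.606

Under noisy-OR, P(alarm | causes) = 1 − (1−0.036)·∏(1−qᵢ) over the active causes.
By total probability over the 4 (earthquake, burglary) configurations:
  P(alarm) = 0.036×0.72×0.78 + 0.593192×0.72×0.22 + 0.571984×0.28×0.78 + 0.819377×0.28×0.22
        = 0.020218 + 0.093962 + 0.124921 + 0.050474 = 0.289575
Configurations with earthquake contribute 0.175395, so
  P(earthquake | alarm) = 0.175395 / 0.289575 ≈ 0.606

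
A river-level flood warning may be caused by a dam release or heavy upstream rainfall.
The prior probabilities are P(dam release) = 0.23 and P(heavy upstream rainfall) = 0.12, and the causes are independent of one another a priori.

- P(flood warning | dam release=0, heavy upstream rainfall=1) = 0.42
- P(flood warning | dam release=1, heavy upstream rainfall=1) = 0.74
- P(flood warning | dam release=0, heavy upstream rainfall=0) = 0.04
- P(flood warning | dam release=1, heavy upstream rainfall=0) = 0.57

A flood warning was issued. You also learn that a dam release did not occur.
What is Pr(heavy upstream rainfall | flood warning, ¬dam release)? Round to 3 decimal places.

Pr(heavy upstream rainfall | flood warning, ¬dam release) ≈ 0.589

For the numerator, keep only heavy upstream rainfall=true terms: 0.42×0.12 = 0.050400
Normalizer over all consistent configurations: 0.04×0.88 + 0.42×0.12 = 0.085600
P(heavy upstream rainfall | flood warning, ¬dam release) = 0.050400/0.085600 ≈ 0.589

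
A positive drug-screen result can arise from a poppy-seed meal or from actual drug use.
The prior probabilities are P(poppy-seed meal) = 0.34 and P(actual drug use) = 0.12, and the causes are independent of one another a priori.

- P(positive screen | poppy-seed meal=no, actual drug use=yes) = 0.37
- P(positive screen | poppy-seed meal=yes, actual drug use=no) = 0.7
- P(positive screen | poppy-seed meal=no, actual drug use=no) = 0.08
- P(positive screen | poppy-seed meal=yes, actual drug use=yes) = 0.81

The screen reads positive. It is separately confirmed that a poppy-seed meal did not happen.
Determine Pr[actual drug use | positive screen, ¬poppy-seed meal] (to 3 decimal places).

Pr[actual drug use | positive screen, ¬poppy-seed meal] ≈ 0.387

P(positive screen | ¬poppy-seed meal) = 0.08×0.88 + 0.37×0.12 = 0.070400 + 0.044400 = 0.114800
Of this, 0.044400 comes from 0.37×0.12 (the actual drug use=true cases).
So P(actual drug use | positive screen, ¬poppy-seed meal) = 0.044400/0.114800 ≈ 0.387.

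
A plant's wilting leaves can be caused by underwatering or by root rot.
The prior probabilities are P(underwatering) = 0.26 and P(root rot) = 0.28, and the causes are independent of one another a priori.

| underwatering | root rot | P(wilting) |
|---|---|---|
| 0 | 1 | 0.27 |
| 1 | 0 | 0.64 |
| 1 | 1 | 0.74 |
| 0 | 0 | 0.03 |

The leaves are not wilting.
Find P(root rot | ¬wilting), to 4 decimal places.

Numerator (weight on configurations with root rot): 0.151256 + 0.018928 = 0.170184
Denominator P(¬wilting): 0.97×0.74×0.72 + 0.73×0.74×0.28 + 0.36×0.26×0.72 + 0.26×0.26×0.28 = 0.754392
P(root rot | ¬wilting) = 0.170184/0.754392 ≈ 0.2256

P(root rot | ¬wilting) ≈ 0.2256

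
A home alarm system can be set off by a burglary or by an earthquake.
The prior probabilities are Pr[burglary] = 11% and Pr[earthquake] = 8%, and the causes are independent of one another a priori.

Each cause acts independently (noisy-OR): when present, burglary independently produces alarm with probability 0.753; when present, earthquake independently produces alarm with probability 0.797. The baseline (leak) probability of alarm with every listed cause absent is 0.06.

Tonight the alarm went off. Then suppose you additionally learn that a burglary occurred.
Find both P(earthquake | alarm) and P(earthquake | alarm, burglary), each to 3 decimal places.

P(earthquake | alarm) ≈ 0.342; P(earthquake | alarm, burglary) ≈ 0.097

Under noisy-OR, P(alarm | causes) = 1 − (1−0.06)·∏(1−qᵢ) over the active causes.
Numerator (weight on configurations with earthquake): 0.057614 + 0.008385 = 0.065999
Denominator P(alarm): 0.06*0.89*0.92 + 0.80918*0.89*0.08 + 0.76782*0.11*0.92 + 0.952867*0.11*0.08 = 0.192830
Posterior = 0.065999 / 0.192830 ≈ 0.342

With the extra evidence:
Numerator (weight on configurations with earthquake): 0.952867*0.08 = 0.076229
Denominator P(alarm | burglary): 0.76782*0.92 + 0.952867*0.08 = 0.782623
P(earthquake | alarm, burglary) = 0.076229/0.782623 ≈ 0.097
Conditioning on burglary lowers the posterior on earthquake: the classic explaining-away effect in a common-effect structure.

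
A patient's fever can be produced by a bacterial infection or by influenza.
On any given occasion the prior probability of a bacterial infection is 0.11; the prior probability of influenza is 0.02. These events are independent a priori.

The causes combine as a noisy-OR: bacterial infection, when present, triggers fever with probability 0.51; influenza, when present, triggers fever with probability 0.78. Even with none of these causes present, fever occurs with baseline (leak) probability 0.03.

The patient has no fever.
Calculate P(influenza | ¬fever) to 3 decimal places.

Under noisy-OR, P(fever | causes) = 1 − (1−0.03)·∏(1−qᵢ) over the active causes.
Enumerate the 4 (bacterial infection, influenza) configurations and weight by the priors:
  P(¬fever) = 0.97*0.89*0.98 + 0.2134*0.89*0.02 + 0.4753*0.11*0.98 + 0.104566*0.11*0.02
        = 0.846034 + 0.003799 + 0.051237 + 0.000230 = 0.901300
Configurations with influenza contribute 0.004029, so
  P(influenza | ¬fever) = 0.004029 / 0.901300 ≈ 0.004

P(influenza | ¬fever) ≈ 0.004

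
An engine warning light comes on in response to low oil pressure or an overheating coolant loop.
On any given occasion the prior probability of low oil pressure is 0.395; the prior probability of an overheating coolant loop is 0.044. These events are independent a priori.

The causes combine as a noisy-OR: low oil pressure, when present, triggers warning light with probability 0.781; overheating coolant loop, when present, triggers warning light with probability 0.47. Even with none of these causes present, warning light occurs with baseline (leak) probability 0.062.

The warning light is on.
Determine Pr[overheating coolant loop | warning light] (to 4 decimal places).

Under noisy-OR, P(warning light | causes) = 1 − (1−0.062)·∏(1−qᵢ) over the active causes.
For the numerator, keep only overheating coolant loop=true terms: 0.013386 + 0.015488 = 0.028874
Denominator P(warning light): 0.062*0.605*0.956 + 0.50286*0.605*0.044 + 0.794578*0.395*0.956 + 0.891126*0.395*0.044 = 0.364783
P(overheating coolant loop | warning light) = 0.028874/0.364783 ≈ 0.0792

Pr[overheating coolant loop | warning light] ≈ 0.0792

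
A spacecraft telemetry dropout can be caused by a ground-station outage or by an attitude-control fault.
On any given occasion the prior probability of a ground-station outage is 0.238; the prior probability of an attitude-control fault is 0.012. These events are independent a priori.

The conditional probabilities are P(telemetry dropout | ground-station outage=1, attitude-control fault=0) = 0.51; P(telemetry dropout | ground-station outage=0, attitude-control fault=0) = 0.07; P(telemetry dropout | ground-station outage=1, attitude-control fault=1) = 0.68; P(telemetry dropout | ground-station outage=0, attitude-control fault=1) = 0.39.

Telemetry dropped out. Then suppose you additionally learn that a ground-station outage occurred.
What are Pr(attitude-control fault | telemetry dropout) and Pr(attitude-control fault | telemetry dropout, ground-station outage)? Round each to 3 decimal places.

Pr(attitude-control fault | telemetry dropout) ≈ 0.031; Pr(attitude-control fault | telemetry dropout, ground-station outage) ≈ 0.016

Weight on attitude-control fault=true, given the evidence: 0.003566 + 0.001942 = 0.005508
Normalizer over all consistent configurations: 0.07·0.762·0.988 + 0.39·0.762·0.012 + 0.51·0.238·0.988 + 0.68·0.238·0.012 = 0.178131
Posterior = 0.005508 / 0.178131 ≈ 0.031

Now condition on the additional information:
Enumerate both values of attitude-control fault and weight by the priors:
  P(telemetry dropout | ground-station outage) = 0.51*0.988 + 0.68*0.012
        = 0.503880 + 0.008160 = 0.512040
The terms with attitude-control fault present sum to 0.008160, so
  P(attitude-control fault | telemetry dropout, ground-station outage) = 0.008160 / 0.512040 ≈ 0.016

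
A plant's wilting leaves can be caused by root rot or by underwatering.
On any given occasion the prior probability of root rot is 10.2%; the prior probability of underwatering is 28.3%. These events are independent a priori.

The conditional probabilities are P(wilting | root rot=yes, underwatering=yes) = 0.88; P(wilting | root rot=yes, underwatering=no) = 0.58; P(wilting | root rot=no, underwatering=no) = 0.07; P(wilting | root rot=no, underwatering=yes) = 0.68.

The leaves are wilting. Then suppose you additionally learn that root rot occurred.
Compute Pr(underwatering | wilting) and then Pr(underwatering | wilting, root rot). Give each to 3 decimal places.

Sum P(wilting|·) weighted by the priors over the 4 (root rot, underwatering) configurations:
  P(wilting) = 0.07·0.898·0.717 + 0.68·0.898·0.283 + 0.58·0.102·0.717 + 0.88·0.102·0.283
        = 0.045071 + 0.172811 + 0.042418 + 0.025402 = 0.285702
Keeping only the underwatering-present terms gives 0.198213, so
  P(underwatering | wilting) = 0.198213 / 0.285702 ≈ 0.694

Now condition on the additional information:
Sum P(wilting|·) weighted by the priors over both values of underwatering:
  P(wilting | root rot) = 0.58·0.717 + 0.88·0.283
        = 0.415860 + 0.249040 = 0.664900
Keeping only the underwatering-present terms gives 0.249040, so
  P(underwatering | wilting, root rot) = 0.249040 / 0.664900 ≈ 0.375

Pr(underwatering | wilting) ≈ 0.694; Pr(underwatering | wilting, root rot) ≈ 0.375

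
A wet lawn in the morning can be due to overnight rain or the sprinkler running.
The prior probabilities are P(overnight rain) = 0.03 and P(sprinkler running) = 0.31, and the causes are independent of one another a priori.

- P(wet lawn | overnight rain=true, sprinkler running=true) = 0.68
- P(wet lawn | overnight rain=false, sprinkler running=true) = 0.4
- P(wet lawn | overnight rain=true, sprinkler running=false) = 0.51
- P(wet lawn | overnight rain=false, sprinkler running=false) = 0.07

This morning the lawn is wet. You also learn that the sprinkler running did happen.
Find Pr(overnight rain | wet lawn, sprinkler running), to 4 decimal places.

By total probability over both values of overnight rain:
  P(wet lawn | sprinkler running) = 0.4×0.97 + 0.68×0.03
        = 0.388000 + 0.020400 = 0.408400
The terms with overnight rain present sum to 0.020400, so
  P(overnight rain | wet lawn, sprinkler running) = 0.020400 / 0.408400 ≈ 0.0500

Pr(overnight rain | wet lawn, sprinkler running) ≈ 0.0500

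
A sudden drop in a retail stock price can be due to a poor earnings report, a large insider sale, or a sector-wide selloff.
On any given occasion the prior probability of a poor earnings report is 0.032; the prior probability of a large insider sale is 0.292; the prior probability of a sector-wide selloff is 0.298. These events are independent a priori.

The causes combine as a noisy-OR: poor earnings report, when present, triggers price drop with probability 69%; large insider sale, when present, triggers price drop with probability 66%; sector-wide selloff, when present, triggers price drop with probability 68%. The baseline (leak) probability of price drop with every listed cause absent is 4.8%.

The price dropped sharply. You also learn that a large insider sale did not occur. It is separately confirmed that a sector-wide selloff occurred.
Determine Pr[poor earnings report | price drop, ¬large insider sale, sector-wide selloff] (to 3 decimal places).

Under noisy-OR, P(price drop | causes) = 1 − (1−0.048)·∏(1−qᵢ) over the active causes.
P(price drop | ¬large insider sale, sector-wide selloff) = 0.69536·0.968 + 0.905562·0.032 = 0.673108 + 0.028978 = 0.702086
Restricting to configurations with poor earnings report present: 0.905562·0.032 = 0.028978.
Hence the posterior is 0.028978/0.702086 ≈ 0.041.

Pr[poor earnings report | price drop, ¬large insider sale, sector-wide selloff] ≈ 0.041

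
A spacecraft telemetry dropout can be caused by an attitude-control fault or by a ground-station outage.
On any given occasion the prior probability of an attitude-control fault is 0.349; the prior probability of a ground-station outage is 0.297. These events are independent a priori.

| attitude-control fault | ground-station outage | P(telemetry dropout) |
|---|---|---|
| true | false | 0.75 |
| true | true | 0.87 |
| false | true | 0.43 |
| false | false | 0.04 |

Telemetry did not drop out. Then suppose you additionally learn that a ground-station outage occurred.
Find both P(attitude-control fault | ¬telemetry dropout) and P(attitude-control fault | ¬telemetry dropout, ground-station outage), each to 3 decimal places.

Weight on attitude-control fault=true, given the evidence: 0.061337 + 0.013475 = 0.074812
Denominator P(¬telemetry dropout): 0.96×0.651×0.703 + 0.57×0.651×0.297 + 0.25×0.349×0.703 + 0.13×0.349×0.297 = 0.624367
P(attitude-control fault | ¬telemetry dropout) = 0.074812/0.624367 ≈ 0.120

With the extra evidence:
For the numerator, keep only attitude-control fault=true terms: 0.13·0.349 = 0.045370
Denominator P(¬telemetry dropout | ground-station outage): 0.57·0.651 + 0.13·0.349 = 0.416440
P(attitude-control fault | ¬telemetry dropout, ground-station outage) = 0.045370/0.416440 ≈ 0.109

P(attitude-control fault | ¬telemetry dropout) ≈ 0.120; P(attitude-control fault | ¬telemetry dropout, ground-station outage) ≈ 0.109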